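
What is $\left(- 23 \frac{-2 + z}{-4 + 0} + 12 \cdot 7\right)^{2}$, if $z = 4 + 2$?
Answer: $11449$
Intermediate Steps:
$z = 6$
$\left(- 23 \frac{-2 + z}{-4 + 0} + 12 \cdot 7\right)^{2} = \left(- 23 \frac{-2 + 6}{-4 + 0} + 12 \cdot 7\right)^{2} = \left(- 23 \frac{4}{-4} + 84\right)^{2} = \left(- 23 \cdot 4 \left(- \frac{1}{4}\right) + 84\right)^{2} = \left(\left(-23\right) \left(-1\right) + 84\right)^{2} = \left(23 + 84\right)^{2} = 107^{2} = 11449$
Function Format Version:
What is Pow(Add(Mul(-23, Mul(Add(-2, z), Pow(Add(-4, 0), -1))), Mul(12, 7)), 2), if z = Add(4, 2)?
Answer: 11449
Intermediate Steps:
z = 6
Pow(Add(Mul(-23, Mul(Add(-2, z), Pow(Add(-4, 0), -1))), Mul(12, 7)), 2) = Pow(Add(Mul(-23, Mul(Add(-2, 6), Pow(Add(-4, 0), -1))), Mul(12, 7)), 2) = Pow(Add(Mul(-23, Mul(4, Pow(-4, -1))), 84), 2) = Pow(Add(Mul(-23, Mul(4, Rational(-1, 4))), 84), 2) = Pow(Add(Mul(-23, -1), 84), 2) = Pow(Add(23, 84), 2) = Pow(107, 2) = 11449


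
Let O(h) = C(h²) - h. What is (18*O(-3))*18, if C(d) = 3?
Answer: 1944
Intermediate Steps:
O(h) = 3 - h
(18*O(-3))*18 = (18*(3 - 1*(-3)))*18 = (18*(3 + 3))*18 = (18*6)*18 = 108*18 = 1944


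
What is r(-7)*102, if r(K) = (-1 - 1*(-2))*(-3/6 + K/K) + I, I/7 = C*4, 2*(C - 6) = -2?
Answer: 14331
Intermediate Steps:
C = 5 (C = 6 + (½)*(-2) = 6 - 1 = 5)
I = 140 (I = 7*(5*4) = 7*20 = 140)
r(K) = 281/2 (r(K) = (-1 - 1*(-2))*(-3/6 + K/K) + 140 = (-1 + 2)*(-3*⅙ + 1) + 140 = 1*(-½ + 1) + 140 = 1*(½) + 140 = ½ + 140 = 281/2)
r(-7)*102 = (281/2)*102 = 14331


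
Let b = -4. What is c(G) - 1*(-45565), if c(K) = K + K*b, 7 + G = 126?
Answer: 45208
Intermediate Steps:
G = 119 (G = -7 + 126 = 119)
c(K) = -3*K (c(K) = K + K*(-4) = K - 4*K = -3*K)
c(G) - 1*(-45565) = -3*119 - 1*(-45565) = -357 + 45565 = 45208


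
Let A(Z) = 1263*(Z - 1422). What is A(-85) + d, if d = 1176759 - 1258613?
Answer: -1985195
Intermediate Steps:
A(Z) = -1795986 + 1263*Z (A(Z) = 1263*(-1422 + Z) = -1795986 + 1263*Z)
d = -81854
A(-85) + d = (-1795986 + 1263*(-85)) - 81854 = (-1795986 - 107355) - 81854 = -1903341 - 81854 = -1985195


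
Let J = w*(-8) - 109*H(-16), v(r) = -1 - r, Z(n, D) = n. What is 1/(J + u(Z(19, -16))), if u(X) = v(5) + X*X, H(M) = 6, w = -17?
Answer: -1/163 ≈ -0.0061350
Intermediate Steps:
u(X) = -6 + X**2 (u(X) = (-1 - 1*5) + X*X = (-1 - 5) + X**2 = -6 + X**2)
J = -518 (J = -17*(-8) - 109*6 = 136 - 654 = -518)
1/(J + u(Z(19, -16))) = 1/(-518 + (-6 + 19**2)) = 1/(-518 + (-6 + 361)) = 1/(-518 + 355) = 1/(-163) = -1/163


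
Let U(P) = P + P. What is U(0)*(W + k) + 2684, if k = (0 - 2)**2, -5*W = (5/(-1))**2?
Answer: 2684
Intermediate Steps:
U(P) = 2*P
W = -5 (W = -(5/(-1))**2/5 = -(5*(-1))**2/5 = -1/5*(-5)**2 = -1/5*25 = -5)
k = 4 (k = (-2)**2 = 4)
U(0)*(W + k) + 2684 = (2*0)*(-5 + 4) + 2684 = 0*(-1) + 2684 = 0 + 2684 = 2684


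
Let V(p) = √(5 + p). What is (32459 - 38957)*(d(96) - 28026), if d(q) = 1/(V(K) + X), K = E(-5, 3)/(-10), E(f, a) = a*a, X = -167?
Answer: 50782024288512/278849 + 6498*√410/278849 ≈ 1.8211e+8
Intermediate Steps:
E(f, a) = a²
K = -9/10 (K = 3²/(-10) = 9*(-⅒) = -9/10 ≈ -0.90000)
d(q) = 1/(-167 + √410/10) (d(q) = 1/(√(5 - 9/10) - 167) = 1/(√(41/10) - 167) = 1/(√410/10 - 167) = 1/(-167 + √410/10))
(32459 - 38957)*(d(96) - 28026) = (32459 - 38957)*((-1670/278849 - √410/278849) - 28026) = -6498*(-7815023744/278849 - √410/278849) = 50782024288512/278849 + 6498*√410/278849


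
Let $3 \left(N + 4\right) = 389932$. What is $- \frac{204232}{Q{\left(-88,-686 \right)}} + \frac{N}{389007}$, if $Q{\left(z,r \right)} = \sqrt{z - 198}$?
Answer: $\frac{389920}{1167021} + \frac{102116 i \sqrt{286}}{143} \approx 0.33412 + 12076.0 i$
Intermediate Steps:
$N = \frac{389920}{3}$ ($N = -4 + \frac{1}{3} \cdot 389932 = -4 + \frac{389932}{3} = \frac{389920}{3} \approx 1.2997 \cdot 10^{5}$)
$Q{\left(z,r \right)} = \sqrt{-198 + z}$ ($Q{\left(z,r \right)} = \sqrt{z - 198} = \sqrt{-198 + z}$)
$- \frac{204232}{Q{\left(-88,-686 \right)}} + \frac{N}{389007} = - \frac{204232}{\sqrt{-198 - 88}} + \frac{389920}{3 \cdot 389007} = - \frac{204232}{\sqrt{-286}} + \frac{389920}{3} \cdot \frac{1}{389007} = - \frac{204232}{i \sqrt{286}} + \frac{389920}{1167021} = - 204232 \left(- \frac{i \sqrt{286}}{286}\right) + \frac{389920}{1167021} = \frac{102116 i \sqrt{286}}{143} + \frac{389920}{1167021} = \frac{389920}{1167021} + \frac{102116 i \sqrt{286}}{143}$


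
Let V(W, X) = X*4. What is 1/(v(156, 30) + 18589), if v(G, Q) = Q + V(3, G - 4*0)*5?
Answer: 1/21739 ≈ 4.6000e-5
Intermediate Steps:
V(W, X) = 4*X
v(G, Q) = Q + 20*G (v(G, Q) = Q + (4*(G - 4*0))*5 = Q + (4*(G + 0))*5 = Q + (4*G)*5 = Q + 20*G)
1/(v(156, 30) + 18589) = 1/((30 + 20*156) + 18589) = 1/((30 + 3120) + 18589) = 1/(3150 + 18589) = 1/21739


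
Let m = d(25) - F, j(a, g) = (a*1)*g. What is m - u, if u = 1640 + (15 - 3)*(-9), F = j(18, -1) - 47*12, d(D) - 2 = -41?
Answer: -989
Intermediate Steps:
j(a, g) = a*g
d(D) = -39 (d(D) = 2 - 41 = -39)
F = -582 (F = 18*(-1) - 47*12 = -18 - 1*564 = -18 - 564 = -582)
m = 543 (m = -39 - 1*(-582) = -39 + 582 = 543)
u = 1532 (u = 1640 + 12*(-9) = 1640 - 108 = 1532)
m - u = 543 - 1*1532 = 543 - 1532 = -989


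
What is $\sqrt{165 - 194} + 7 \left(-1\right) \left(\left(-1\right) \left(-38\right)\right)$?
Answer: $-266 + i \sqrt{29} \approx -266.0 + 5.3852 i$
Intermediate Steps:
$\sqrt{165 - 194} + 7 \left(-1\right) \left(\left(-1\right) \left(-38\right)\right) = \sqrt{-29} - 266 = i \sqrt{29} - 266 = -266 + i \sqrt{29}$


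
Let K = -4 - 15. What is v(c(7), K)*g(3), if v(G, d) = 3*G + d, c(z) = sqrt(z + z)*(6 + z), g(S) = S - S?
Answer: 0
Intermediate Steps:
g(S) = 0
K = -19
c(z) = sqrt(2)*sqrt(z)*(6 + z) (c(z) = sqrt(2*z)*(6 + z) = (sqrt(2)*sqrt(z))*(6 + z) = sqrt(2)*sqrt(z)*(6 + z))
v(G, d) = d + 3*G
v(c(7), K)*g(3) = (-19 + 3*(sqrt(2)*sqrt(7)*(6 + 7)))*0 = (-19 + 3*(sqrt(2)*sqrt(7)*13))*0 = (-19 + 3*(13*sqrt(14)))*0 = (-19 + 39*sqrt(14))*0 = 0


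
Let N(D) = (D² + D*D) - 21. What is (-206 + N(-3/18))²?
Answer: 16687225/324 ≈ 51504.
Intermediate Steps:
N(D) = -21 + 2*D² (N(D) = (D² + D²) - 21 = 2*D² - 21 = -21 + 2*D²)
(-206 + N(-3/18))² = (-206 + (-21 + 2*(-3/18)²))² = (-206 + (-21 + 2*(-3*1/18)²))² = (-206 + (-21 + 2*(-⅙)²))² = (-206 + (-21 + 2*(1/36)))² = (-206 + (-21 + 1/18))² = (-206 - 377/18)² = (-4085/18)² = 16687225/324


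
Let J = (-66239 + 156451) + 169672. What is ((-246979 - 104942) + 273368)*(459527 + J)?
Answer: -56511892283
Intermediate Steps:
J = 259884 (J = 90212 + 169672 = 259884)
((-246979 - 104942) + 273368)*(459527 + J) = ((-246979 - 104942) + 273368)*(459527 + 259884) = (-351921 + 273368)*719411 = -78553*719411 = -56511892283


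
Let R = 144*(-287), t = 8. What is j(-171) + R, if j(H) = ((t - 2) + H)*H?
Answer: -13113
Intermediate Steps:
j(H) = H*(6 + H) (j(H) = ((8 - 2) + H)*H = (6 + H)*H = H*(6 + H))
R = -41328
j(-171) + R = -171*(6 - 171) - 41328 = -171*(-165) - 41328 = 28215 - 41328 = -13113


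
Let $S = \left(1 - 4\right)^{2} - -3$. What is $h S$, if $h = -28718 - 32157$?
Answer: $-730500$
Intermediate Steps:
$h = -60875$
$S = 12$ ($S = \left(-3\right)^{2} + 3 = 9 + 3 = 12$)
$h S = \left(-60875\right) 12 = -730500$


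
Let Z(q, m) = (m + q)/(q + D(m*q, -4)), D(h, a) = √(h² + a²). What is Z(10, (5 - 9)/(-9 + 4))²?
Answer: 6561/125 - 2916*√5/125 ≈ 0.32501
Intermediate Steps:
D(h, a) = √(a² + h²)
Z(q, m) = (m + q)/(q + √(16 + m²*q²)) (Z(q, m) = (m + q)/(q + √((-4)² + (m*q)²)) = (m + q)/(q + √(16 + m²*q²)))
Z(10, (5 - 9)/(-9 + 4))² = (((5 - 9)/(-9 + 4) + 10)/(10 + √(16 + ((5 - 9)/(-9 + 4))²*10²)))² = ((-4/(-5) + 10)/(10 + √(16 + (-4/(-5))²*100)))² = ((-4*(-⅕) + 10)/(10 + √(16 + (-4*(-⅕))²*100)))² = ((⅘ + 10)/(10 + √(16 + (⅘)²*100)))² = ((54/5)/(10 + √(16 + (16/25)*100)))² = ((54/5)/(10 + √(16 + 64)))² = ((54/5)/(10 + √80))² = ((54/5)/(10 + 4*√5))² = (54/(5*(10 + 4*√5)))² = 2916/(25*(10 + 4*√5)²)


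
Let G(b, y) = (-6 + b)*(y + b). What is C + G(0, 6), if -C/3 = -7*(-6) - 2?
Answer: -156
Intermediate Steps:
G(b, y) = (-6 + b)*(b + y)
C = -120 (C = -3*(-7*(-6) - 2) = -3*(42 - 2) = -3*40 = -120)
C + G(0, 6) = -120 + (0² - 6*0 - 6*6 + 0*6) = -120 + (0 + 0 - 36 + 0) = -120 - 36 = -156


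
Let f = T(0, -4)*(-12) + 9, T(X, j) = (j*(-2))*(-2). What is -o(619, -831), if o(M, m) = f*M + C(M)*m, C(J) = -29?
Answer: -148518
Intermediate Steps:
T(X, j) = 4*j (T(X, j) = -2*j*(-2) = 4*j)
f = 201 (f = (4*(-4))*(-12) + 9 = -16*(-12) + 9 = 192 + 9 = 201)
o(M, m) = -29*m + 201*M (o(M, m) = 201*M - 29*m = -29*m + 201*M)
-o(619, -831) = -(-29*(-831) + 201*619) = -(24099 + 124419) = -1*148518 = -148518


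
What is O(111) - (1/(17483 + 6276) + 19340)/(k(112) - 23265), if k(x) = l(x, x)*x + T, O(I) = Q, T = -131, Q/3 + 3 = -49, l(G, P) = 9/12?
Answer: -85944190987/553869808 ≈ -155.17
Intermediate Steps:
l(G, P) = 3/4 (l(G, P) = 9*(1/12) = 3/4)
Q = -156 (Q = -9 + 3*(-49) = -9 - 147 = -156)
O(I) = -156
k(x) = -131 + 3*x/4 (k(x) = 3*x/4 - 131 = -131 + 3*x/4)
O(111) - (1/(17483 + 6276) + 19340)/(k(112) - 23265) = -156 - (1/(17483 + 6276) + 19340)/((-131 + (3/4)*112) - 23265) = -156 - (1/23759 + 19340)/((-131 + 84) - 23265) = -156 - (1/23759 + 19340)/(-47 - 23265) = -156 - 459499061/(23759*(-23312)) = -156 - 459499061*(-1)/(23759*23312) = -156 - 1*(-459499061/553869808) = -156 + 459499061/553869808 = -85944190987/553869808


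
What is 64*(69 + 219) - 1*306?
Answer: 18126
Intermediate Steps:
64*(69 + 219) - 1*306 = 64*288 - 306 = 18432 - 306 = 18126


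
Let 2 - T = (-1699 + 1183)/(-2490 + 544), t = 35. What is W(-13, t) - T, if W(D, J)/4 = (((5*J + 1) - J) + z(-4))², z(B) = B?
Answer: 73047260/973 ≈ 75074.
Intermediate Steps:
T = 1688/973 (T = 2 - (-1699 + 1183)/(-2490 + 544) = 2 - (-516)/(-1946) = 2 - (-516)*(-1)/1946 = 2 - 1*258/973 = 2 - 258/973 = 1688/973 ≈ 1.7348)
W(D, J) = 4*(-3 + 4*J)² (W(D, J) = 4*(((5*J + 1) - J) - 4)² = 4*(((1 + 5*J) - J) - 4)² = 4*((1 + 4*J) - 4)² = 4*(-3 + 4*J)²)
W(-13, t) - T = 4*(-3 + 4*35)² - 1*1688/973 = 4*(-3 + 140)² - 1688/973 = 4*137² - 1688/973 = 4*18769 - 1688/973 = 75076 - 1688/973 = 73047260/973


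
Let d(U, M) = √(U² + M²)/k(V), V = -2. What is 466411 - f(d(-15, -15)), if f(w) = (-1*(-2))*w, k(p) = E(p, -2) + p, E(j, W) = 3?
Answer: 466411 - 30*√2 ≈ 4.6637e+5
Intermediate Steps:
k(p) = 3 + p
d(U, M) = √(M² + U²) (d(U, M) = √(U² + M²)/(3 - 2) = √(M² + U²)/1 = √(M² + U²)*1 = √(M² + U²))
f(w) = 2*w
466411 - f(d(-15, -15)) = 466411 - 2*√((-15)² + (-15)²) = 466411 - 2*√(225 + 225) = 466411 - 2*√450 = 466411 - 2*15*√2 = 466411 - 30*√2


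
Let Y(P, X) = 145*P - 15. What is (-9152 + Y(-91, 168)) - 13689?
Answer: -36051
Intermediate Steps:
Y(P, X) = -15 + 145*P
(-9152 + Y(-91, 168)) - 13689 = (-9152 + (-15 + 145*(-91))) - 13689 = (-9152 + (-15 - 13195)) - 13689 = (-9152 - 13210) - 13689 = -22362 - 13689 = -36051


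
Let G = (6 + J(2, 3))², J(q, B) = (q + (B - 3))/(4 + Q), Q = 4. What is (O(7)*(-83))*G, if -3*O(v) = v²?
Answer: 2541875/48 ≈ 52956.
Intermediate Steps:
O(v) = -v²/3
J(q, B) = -3/8 + B/8 + q/8 (J(q, B) = (q + (B - 3))/(4 + 4) = (q + (-3 + B))/8 = (-3 + B + q)*(⅛) = -3/8 + B/8 + q/8)
G = 625/16 (G = (6 + (-3/8 + (⅛)*3 + (⅛)*2))² = (6 + (-3/8 + 3/8 + ¼))² = (6 + ¼)² = (25/4)² = 625/16 ≈ 39.063)
(O(7)*(-83))*G = (-⅓*7²*(-83))*(625/16) = (-⅓*49*(-83))*(625/16) = -49/3*(-83)*(625/16) = (4067/3)*(625/16) = 2541875/48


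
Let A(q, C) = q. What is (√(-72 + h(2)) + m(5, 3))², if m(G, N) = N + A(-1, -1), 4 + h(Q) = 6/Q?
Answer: (2 + I*√73)² ≈ -69.0 + 34.176*I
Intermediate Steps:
h(Q) = -4 + 6/Q
m(G, N) = -1 + N (m(G, N) = N - 1 = -1 + N)
(√(-72 + h(2)) + m(5, 3))² = (√(-72 + (-4 + 6/2)) + (-1 + 3))² = (√(-72 + (-4 + 6*(½))) + 2)² = (√(-72 + (-4 + 3)) + 2)² = (√(-72 - 1) + 2)² = (√(-73) + 2)² = (I*√73 + 2)² = (2 + I*√73)²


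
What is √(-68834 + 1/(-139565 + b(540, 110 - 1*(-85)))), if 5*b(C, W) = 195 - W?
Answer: I*√1340775444053215/139565 ≈ 262.36*I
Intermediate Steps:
b(C, W) = 39 - W/5 (b(C, W) = (195 - W)/5 = 39 - W/5)
√(-68834 + 1/(-139565 + b(540, 110 - 1*(-85)))) = √(-68834 + 1/(-139565 + (39 - (110 - 1*(-85))/5))) = √(-68834 + 1/(-139565 + (39 - (110 + 85)/5))) = √(-68834 + 1/(-139565 + (39 - ⅕*195))) = √(-68834 + 1/(-139565 + (39 - 39))) = √(-68834 + 1/(-139565 + 0)) = √(-68834 + 1/(-139565)) = √(-68834 - 1/139565) = √(-9606817211/139565) = I*√1340775444053215/139565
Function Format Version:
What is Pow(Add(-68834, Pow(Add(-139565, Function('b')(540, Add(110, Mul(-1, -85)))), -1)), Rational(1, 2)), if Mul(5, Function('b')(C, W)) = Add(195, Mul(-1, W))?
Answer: Mul(Rational(1, 139565), I, Pow(1340775444053215, Rational(1, 2))) ≈ Mul(262.36, I)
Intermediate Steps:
Function('b')(C, W) = Add(39, Mul(Rational(-1, 5), W)) (Function('b')(C, W) = Mul(Rational(1, 5), Add(195, Mul(-1, W))) = Add(39, Mul(Rational(-1, 5), W)))
Pow(Add(-68834, Pow(Add(-139565, Function('b')(540, Add(110, Mul(-1, -85)))), -1)), Rational(1, 2)) = Pow(Add(-68834, Pow(Add(-139565, Add(39, Mul(Rational(-1, 5), Add(110, Mul(-1, -85))))), -1)), Rational(1, 2)) = Pow(Add(-68834, Pow(Add(-139565, Add(39, Mul(Rational(-1, 5), Add(110, 85)))), -1)), Rational(1, 2)) = Pow(Add(-68834, Pow(Add(-139565, Add(39, Mul(Rational(-1, 5), 195))), -1)), Rational(1, 2)) = Pow(Add(-68834, Pow(Add(-139565, Add(39, -39)), -1)), Rational(1, 2)) = Pow(Add(-68834, Pow(Add(-139565, 0), -1)), Rational(1, 2)) = Pow(Add(-68834, Pow(-139565, -1)), Rational(1, 2)) = Pow(Add(-68834, Rational(-1, 139565)), Rational(1, 2)) = Pow(Rational(-9606817211, 139565), Rational(1, 2)) = Mul(Rational(1, 139565), I, Pow(1340775444053215, Rational(1, 2)))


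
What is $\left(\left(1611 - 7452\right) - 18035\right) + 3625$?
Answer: $-20251$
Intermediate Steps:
$\left(\left(1611 - 7452\right) - 18035\right) + 3625 = \left(-5841 - 18035\right) + 3625 = -23876 + 3625 = -20251$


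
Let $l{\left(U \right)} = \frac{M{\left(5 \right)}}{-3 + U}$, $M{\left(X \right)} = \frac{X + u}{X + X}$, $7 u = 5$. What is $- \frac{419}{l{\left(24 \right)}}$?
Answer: $- \frac{61593}{4} \approx -15398.0$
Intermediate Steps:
$u = \frac{5}{7}$ ($u = \frac{1}{7} \cdot 5 = \frac{5}{7} \approx 0.71429$)
$M{\left(X \right)} = \frac{\frac{5}{7} + X}{2 X}$ ($M{\left(X \right)} = \frac{X + \frac{5}{7}}{X + X} = \frac{\frac{5}{7} + X}{2 X}$)
$l{\left(U \right)} = \frac{4}{7 \left(-3 + U\right)}$ ($l{\left(U \right)} = \frac{\frac{1}{14} \cdot \frac{1}{5} \left(5 + 7 \cdot 5\right)}{-3 + U} = \frac{\frac{1}{14} \cdot \frac{1}{5} \left(5 + 35\right)}{-3 + U} = \frac{\frac{1}{14} \cdot \frac{1}{5} \cdot 40}{-3 + U} = \frac{1}{-3 + U} \frac{4}{7} = \frac{4}{7 \left(-3 + U\right)}$)
$- \frac{419}{l{\left(24 \right)}} = - \frac{419}{\frac{4}{7} \frac{1}{-3 + 24}} = - \frac{419}{\frac{4}{7} \cdot \frac{1}{21}} = - \frac{419}{\frac{4}{147}} = \left(-419\right) \frac{147}{4} = - \frac{61593}{4}$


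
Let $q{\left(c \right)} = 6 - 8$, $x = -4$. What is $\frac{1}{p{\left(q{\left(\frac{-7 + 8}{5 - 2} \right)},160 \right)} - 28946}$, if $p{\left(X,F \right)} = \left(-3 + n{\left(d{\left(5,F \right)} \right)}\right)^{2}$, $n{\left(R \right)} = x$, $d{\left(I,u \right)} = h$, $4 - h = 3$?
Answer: $- \frac{1}{28897} \approx -3.4606 \cdot 10^{-5}$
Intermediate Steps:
$h = 1$ ($h = 4 - 3 = 1$)
$d{\left(I,u \right)} = 1$
$n{\left(R \right)} = -4$
$q{\left(c \right)} = -2$ ($q{\left(c \right)} = 6 - 8 = -2$)
$p{\left(X,F \right)} = 49$ ($p{\left(X,F \right)} = \left(-3 - 4\right)^{2} = \left(-7\right)^{2} = 49$)
$\frac{1}{p{\left(q{\left(\frac{-7 + 8}{5 - 2} \right)},160 \right)} - 28946} = \frac{1}{49 - 28946} = \frac{1}{-28897} = - \frac{1}{28897}$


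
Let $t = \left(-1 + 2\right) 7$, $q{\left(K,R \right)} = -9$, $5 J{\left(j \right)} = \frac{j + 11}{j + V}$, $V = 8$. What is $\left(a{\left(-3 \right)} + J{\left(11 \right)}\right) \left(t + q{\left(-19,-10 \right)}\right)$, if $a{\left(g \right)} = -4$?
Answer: $\frac{716}{95} \approx 7.5368$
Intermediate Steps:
$J{\left(j \right)} = \frac{11 + j}{5 \left(8 + j\right)}$ ($J{\left(j \right)} = \frac{\left(j + 11\right) \frac{1}{j + 8}}{5} = \frac{\left(11 + j\right) \frac{1}{8 + j}}{5} = \frac{\frac{1}{8 + j} \left(11 + j\right)}{5} = \frac{11 + j}{5 \left(8 + j\right)}$)
$t = 7$ ($t = 1 \cdot 7 = 7$)
$\left(a{\left(-3 \right)} + J{\left(11 \right)}\right) \left(t + q{\left(-19,-10 \right)}\right) = \left(-4 + \frac{11 + 11}{5 \left(8 + 11\right)}\right) \left(7 - 9\right) = \left(-4 + \frac{1}{5} \cdot \frac{1}{19} \cdot 22\right) \left(-2\right) = \left(-4 + \frac{22}{95}\right) \left(-2\right) = \left(- \frac{358}{95}\right) \left(-2\right) = \frac{716}{95}$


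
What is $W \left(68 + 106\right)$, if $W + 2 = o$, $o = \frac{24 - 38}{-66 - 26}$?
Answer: $- \frac{7395}{23} \approx -321.52$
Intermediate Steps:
$o = \frac{7}{46}$ ($o = - \frac{14}{-92} = \left(-14\right) \left(- \frac{1}{92}\right) = \frac{7}{46} \approx 0.15217$)
$W = - \frac{85}{46}$ ($W = -2 + \frac{7}{46} = - \frac{85}{46} \approx -1.8478$)
$W \left(68 + 106\right) = - \frac{85 \left(68 + 106\right)}{46} = \left(- \frac{85}{46}\right) 174 = - \frac{7395}{23}$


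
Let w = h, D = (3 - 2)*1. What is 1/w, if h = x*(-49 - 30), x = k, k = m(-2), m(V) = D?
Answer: -1/79 ≈ -0.012658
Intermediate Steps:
D = 1 (D = 1*1 = 1)
m(V) = 1
k = 1
x = 1
h = -79 (h = 1*(-49 - 30) = 1*(-79) = -79)
w = -79
1/w = 1/(-79) = -1/79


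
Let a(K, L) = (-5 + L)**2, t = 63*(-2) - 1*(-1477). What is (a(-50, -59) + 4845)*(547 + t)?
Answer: 16970018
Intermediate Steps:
t = 1351 (t = -126 + 1477 = 1351)
(a(-50, -59) + 4845)*(547 + t) = ((-5 - 59)**2 + 4845)*(547 + 1351) = ((-64)**2 + 4845)*1898 = (4096 + 4845)*1898 = 8941*1898 = 16970018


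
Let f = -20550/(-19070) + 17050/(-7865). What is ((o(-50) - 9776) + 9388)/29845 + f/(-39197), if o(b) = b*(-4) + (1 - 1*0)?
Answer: -1989981357414/319015028439965 ≈ -0.0062379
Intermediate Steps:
o(b) = 1 - 4*b (o(b) = -4*b + (1 + 0) = -4*b + 1 = 1 - 4*b)
f = -297305/272701 (f = -20550*(-1/19070) + 17050*(-1/7865) = 2055/1907 - 310/143 = -297305/272701 ≈ -1.0902)
((o(-50) - 9776) + 9388)/29845 + f/(-39197) = (((1 - 4*(-50)) - 9776) + 9388)/29845 - 297305/272701/(-39197) = (((1 + 200) - 9776) + 9388)*(1/29845) - 297305/272701*(-1/39197) = ((201 - 9776) + 9388)*(1/29845) + 297305/10689061097 = (-9575 + 9388)*(1/29845) + 297305/10689061097 = -187*1/29845 + 297305/10689061097 = -187/29845 + 297305/10689061097 = -1989981357414/319015028439965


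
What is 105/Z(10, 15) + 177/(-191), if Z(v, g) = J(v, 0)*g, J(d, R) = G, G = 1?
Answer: 1160/191 ≈ 6.0733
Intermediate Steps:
J(d, R) = 1
Z(v, g) = g (Z(v, g) = 1*g = g)
105/Z(10, 15) + 177/(-191) = 105/15 + 177/(-191) = 105*(1/15) + 177*(-1/191) = 7 - 177/191 = 1160/191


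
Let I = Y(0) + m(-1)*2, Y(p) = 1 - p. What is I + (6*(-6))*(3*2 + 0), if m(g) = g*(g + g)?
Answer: -211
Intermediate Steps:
m(g) = 2*g² (m(g) = g*(2*g) = 2*g²)
I = 5 (I = (1 - 1*0) + (2*(-1)²)*2 = (1 + 0) + (2*1)*2 = 1 + 2*2 = 1 + 4 = 5)
I + (6*(-6))*(3*2 + 0) = 5 + (6*(-6))*(3*2 + 0) = 5 - 36*(6 + 0) = 5 - 36*6 = 5 - 216 = -211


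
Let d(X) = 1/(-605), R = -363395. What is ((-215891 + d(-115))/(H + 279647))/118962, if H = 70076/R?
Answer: -4746449488012/731395770038882289 ≈ -6.4896e-6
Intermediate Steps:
d(X) = -1/605
H = -70076/363395 (H = 70076/(-363395) = 70076*(-1/363395) = -70076/363395 ≈ -0.19284)
((-215891 + d(-115))/(H + 279647))/118962 = ((-215891 - 1/605)/(-70076/363395 + 279647))/118962 = -130614056/(605*101622251489/363395)*(1/118962) = -130614056/605*363395/101622251489*(1/118962) = -9492898976024/12296292430169*1/118962 = -4746449488012/731395770038882289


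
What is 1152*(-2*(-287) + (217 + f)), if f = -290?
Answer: 577152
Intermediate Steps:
1152*(-2*(-287) + (217 + f)) = 1152*(-2*(-287) + (217 - 290)) = 1152*(574 - 73) = 1152*501 = 577152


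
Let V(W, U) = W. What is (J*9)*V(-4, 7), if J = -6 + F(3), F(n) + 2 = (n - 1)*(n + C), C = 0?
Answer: 72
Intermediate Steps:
F(n) = -2 + n*(-1 + n) (F(n) = -2 + (n - 1)*(n + 0) = -2 + (-1 + n)*n = -2 + n*(-1 + n))
J = -2 (J = -6 + (-2 + 3² - 1*3) = -6 + (-2 + 9 - 3) = -6 + 4 = -2)
(J*9)*V(-4, 7) = -2*9*(-4) = -18*(-4) = 72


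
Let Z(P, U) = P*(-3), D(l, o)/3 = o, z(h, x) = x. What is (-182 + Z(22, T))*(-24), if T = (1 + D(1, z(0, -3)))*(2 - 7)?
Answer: 5952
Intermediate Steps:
D(l, o) = 3*o
T = 40 (T = (1 + 3*(-3))*(2 - 7) = (1 - 9)*(-5) = -8*(-5) = 40)
Z(P, U) = -3*P
(-182 + Z(22, T))*(-24) = (-182 - 3*22)*(-24) = (-182 - 66)*(-24) = -248*(-24) = 5952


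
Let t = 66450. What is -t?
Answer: -66450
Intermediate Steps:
-t = -1*66450 = -66450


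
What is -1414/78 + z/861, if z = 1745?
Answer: -180224/11193 ≈ -16.102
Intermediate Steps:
-1414/78 + z/861 = -1414/78 + 1745/861 = -1414*1/78 + 1745*(1/861) = -707/39 + 1745/861 = -180224/11193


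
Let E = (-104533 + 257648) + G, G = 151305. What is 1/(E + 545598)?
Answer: 1/850018 ≈ 1.1764e-6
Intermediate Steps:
E = 304420 (E = (-104533 + 257648) + 151305 = 153115 + 151305 = 304420)
1/(E + 545598) = 1/(304420 + 545598) = 1/850018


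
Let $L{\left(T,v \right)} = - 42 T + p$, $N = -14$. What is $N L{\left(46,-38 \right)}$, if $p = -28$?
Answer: $27440$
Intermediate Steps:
$L{\left(T,v \right)} = -28 - 42 T$ ($L{\left(T,v \right)} = - 42 T - 28 = -28 - 42 T$)
$N L{\left(46,-38 \right)} = - 14 \left(-28 - 1932\right) = \left(-14\right) \left(-1960\right) = 27440$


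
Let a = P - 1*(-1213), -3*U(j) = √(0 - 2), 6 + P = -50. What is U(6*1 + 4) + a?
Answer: 1157 - I*√2/3 ≈ 1157.0 - 0.4714*I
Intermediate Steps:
P = -56 (P = -6 - 50 = -56)
U(j) = -I*√2/3 (U(j) = -√(0 - 2)/3 = -I*√2/3)
a = 1157 (a = -56 - 1*(-1213) = -56 + 1213 = 1157)
U(6*1 + 4) + a = -I*√2/3 + 1157 = 1157 - I*√2/3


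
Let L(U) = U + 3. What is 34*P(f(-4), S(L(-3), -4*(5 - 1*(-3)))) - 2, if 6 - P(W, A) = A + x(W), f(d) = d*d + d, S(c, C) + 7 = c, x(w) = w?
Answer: 32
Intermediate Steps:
L(U) = 3 + U
S(c, C) = -7 + c
f(d) = d + d**2 (f(d) = d**2 + d = d + d**2)
P(W, A) = 6 - A - W (P(W, A) = 6 - (A + W) = 6 + (-A - W) = 6 - A - W)
34*P(f(-4), S(L(-3), -4*(5 - 1*(-3)))) - 2 = 34*(6 - (-7 + (3 - 3)) - (-4)*(1 - 4)) - 2 = 34*(6 - (-7 + 0) - (-4)*(-3)) - 2 = 34*(6 - 1*(-7) - 1*12) - 2 = 34*(6 + 7 - 12) - 2 = 34*1 - 2 = 34 - 2 = 32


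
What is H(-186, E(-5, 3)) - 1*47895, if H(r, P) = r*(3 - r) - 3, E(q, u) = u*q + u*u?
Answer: -83052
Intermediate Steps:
E(q, u) = u**2 + q*u (E(q, u) = q*u + u**2 = u**2 + q*u)
H(r, P) = -3 + r*(3 - r)
H(-186, E(-5, 3)) - 1*47895 = (-3 - 1*(-186)**2 + 3*(-186)) - 1*47895 = (-3 - 1*34596 - 558) - 47895 = (-3 - 34596 - 558) - 47895 = -35157 - 47895 = -83052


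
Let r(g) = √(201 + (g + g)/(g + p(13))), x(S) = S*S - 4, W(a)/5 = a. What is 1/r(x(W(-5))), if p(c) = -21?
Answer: 10*√20307/20307 ≈ 0.070174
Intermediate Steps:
W(a) = 5*a
x(S) = -4 + S² (x(S) = S² - 4 = -4 + S²)
r(g) = √(201 + 2*g/(-21 + g)) (r(g) = √(201 + (g + g)/(g - 21)) = √(201 + (2*g)/(-21 + g)) = √(201 + 2*g/(-21 + g)))
1/r(x(W(-5))) = 1/(√7*√((-603 + 29*(-4 + (5*(-5))²))/(-21 + (-4 + (5*(-5))²)))) = 1/(√7*√((-603 + 29*(-4 + (-25)²))/(-21 + (-4 + (-25)²)))) = 1/(√7*√((-603 + 29*(-4 + 625))/(-21 + (-4 + 625)))) = 1/(√7*√((-603 + 29*621)/(-21 + 621))) = 1/(√7*√((-603 + 18009)/600)) = 1/(√7*√((1/600)*17406)) = 1/(√7*√(2901/100)) = 1/(√7*(√2901/10)) = 1/(√20307/10) = 10*√20307/20307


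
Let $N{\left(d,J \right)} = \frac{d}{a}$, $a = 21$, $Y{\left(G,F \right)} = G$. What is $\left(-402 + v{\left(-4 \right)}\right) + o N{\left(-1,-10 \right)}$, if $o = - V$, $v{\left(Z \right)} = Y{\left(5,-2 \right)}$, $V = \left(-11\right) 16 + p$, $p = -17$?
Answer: $- \frac{8530}{21} \approx -406.19$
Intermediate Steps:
$N{\left(d,J \right)} = \frac{d}{21}$
$V = -193$ ($V = \left(-11\right) 16 - 17 = -176 - 17 = -193$)
$v{\left(Z \right)} = 5$
$o = 193$ ($o = \left(-1\right) \left(-193\right) = 193$)
$\left(-402 + v{\left(-4 \right)}\right) + o N{\left(-1,-10 \right)} = \left(-402 + 5\right) + 193 \cdot \frac{1}{21} \left(-1\right) = -397 + 193 \left(- \frac{1}{21}\right) = -397 - \frac{193}{21} = - \frac{8530}{21}$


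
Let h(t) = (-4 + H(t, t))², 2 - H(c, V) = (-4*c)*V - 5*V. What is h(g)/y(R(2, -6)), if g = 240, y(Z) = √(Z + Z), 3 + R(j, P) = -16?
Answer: -26818816802*I*√38/19 ≈ -8.7012e+9*I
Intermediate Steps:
R(j, P) = -19 (R(j, P) = -3 - 16 = -19)
y(Z) = √2*√Z (y(Z) = √(2*Z) = √2*√Z)
H(c, V) = 2 + 5*V + 4*V*c (H(c, V) = 2 - ((-4*c)*V - 5*V) = 2 - (-4*V*c - 5*V) = 2 - (-5*V - 4*V*c) = 2 + (5*V + 4*V*c) = 2 + 5*V + 4*V*c)
h(t) = (-2 + 4*t² + 5*t)² (h(t) = (-4 + (2 + 5*t + 4*t*t))² = (-4 + (2 + 5*t + 4*t²))² = (-4 + (2 + 4*t² + 5*t))² = (-2 + 4*t² + 5*t)²)
h(g)/y(R(2, -6)) = (-2 + 4*240² + 5*240)²/((√2*√(-19))) = (-2 + 4*57600 + 1200)²/((√2*(I*√19))) = (-2 + 230400 + 1200)²/((I*√38)) = 231598²*(-I*√38/38) = 53637633604*(-I*√38/38) = -26818816802*I*√38/19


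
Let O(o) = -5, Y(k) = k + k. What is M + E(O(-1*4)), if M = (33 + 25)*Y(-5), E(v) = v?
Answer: -585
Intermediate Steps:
Y(k) = 2*k
M = -580 (M = (33 + 25)*(2*(-5)) = 58*(-10) = -580)
M + E(O(-1*4)) = -580 - 5 = -585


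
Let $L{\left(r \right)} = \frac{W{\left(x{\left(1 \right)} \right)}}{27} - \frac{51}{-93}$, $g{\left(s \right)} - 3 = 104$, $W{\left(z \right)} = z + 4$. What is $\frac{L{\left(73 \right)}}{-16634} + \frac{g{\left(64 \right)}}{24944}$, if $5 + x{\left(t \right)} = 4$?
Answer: $\frac{245992553}{57881130192} \approx 0.00425$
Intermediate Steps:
$x{\left(t \right)} = -1$ ($x{\left(t \right)} = -5 + 4 = -1$)
$W{\left(z \right)} = 4 + z$
$g{\left(s \right)} = 107$ ($g{\left(s \right)} = 3 + 104 = 107$)
$L{\left(r \right)} = \frac{184}{279}$ ($L{\left(r \right)} = \frac{4 - 1}{27} - \frac{51}{-93} = 3 \cdot \frac{1}{27} - - \frac{17}{31} = \frac{1}{9} + \frac{17}{31} = \frac{184}{279}$)
$\frac{L{\left(73 \right)}}{-16634} + \frac{g{\left(64 \right)}}{24944} = \frac{184}{279 \left(-16634\right)} + \frac{107}{24944} = \frac{184}{279} \left(- \frac{1}{16634}\right) + 107 \cdot \frac{1}{24944} = - \frac{92}{2320443} + \frac{107}{24944} = \frac{245992553}{57881130192}$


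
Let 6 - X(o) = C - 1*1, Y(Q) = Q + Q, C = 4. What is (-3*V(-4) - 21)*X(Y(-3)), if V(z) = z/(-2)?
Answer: -81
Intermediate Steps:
Y(Q) = 2*Q
X(o) = 3 (X(o) = 6 - (4 - 1*1) = 6 - (4 - 1) = 6 - 1*3 = 6 - 3 = 3)
V(z) = -z/2 (V(z) = z*(-½) = -z/2)
(-3*V(-4) - 21)*X(Y(-3)) = (-(-3)*(-4)/2 - 21)*3 = (-3*2 - 21)*3 = (-6 - 21)*3 = -27*3 = -81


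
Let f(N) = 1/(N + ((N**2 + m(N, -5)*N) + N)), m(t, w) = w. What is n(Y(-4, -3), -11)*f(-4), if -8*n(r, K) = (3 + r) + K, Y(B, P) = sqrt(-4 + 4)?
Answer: 1/28 ≈ 0.035714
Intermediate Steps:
Y(B, P) = 0 (Y(B, P) = sqrt(0) = 0)
n(r, K) = -3/8 - K/8 - r/8 (n(r, K) = -((3 + r) + K)/8 = -(3 + K + r)/8 = -3/8 - K/8 - r/8)
f(N) = 1/(N**2 - 3*N) (f(N) = 1/(N + ((N**2 - 5*N) + N)) = 1/(N + (N**2 - 4*N)) = 1/(N**2 - 3*N))
n(Y(-4, -3), -11)*f(-4) = (-3/8 - 1/8*(-11) - 1/8*0)*(1/((-4)*(-3 - 4))) = (-3/8 + 11/8 + 0)*(-1/4/(-7)) = 1*(-1/4*(-1/7)) = 1*(1/28) = 1/28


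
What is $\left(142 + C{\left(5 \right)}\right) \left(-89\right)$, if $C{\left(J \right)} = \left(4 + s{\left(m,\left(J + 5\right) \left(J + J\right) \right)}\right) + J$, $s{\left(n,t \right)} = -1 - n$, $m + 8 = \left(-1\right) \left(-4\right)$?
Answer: $-13706$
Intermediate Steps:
$m = -4$ ($m = -8 - -4 = -8 + 4 = -4$)
$C{\left(J \right)} = 7 + J$ ($C{\left(J \right)} = \left(4 - -3\right) + J = \left(4 + \left(-1 + 4\right)\right) + J = \left(4 + 3\right) + J = 7 + J$)
$\left(142 + C{\left(5 \right)}\right) \left(-89\right) = \left(142 + \left(7 + 5\right)\right) \left(-89\right) = \left(142 + 12\right) \left(-89\right) = 154 \left(-89\right) = -13706$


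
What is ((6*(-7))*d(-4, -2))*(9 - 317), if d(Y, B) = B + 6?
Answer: 51744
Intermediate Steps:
d(Y, B) = 6 + B
((6*(-7))*d(-4, -2))*(9 - 317) = ((6*(-7))*(6 - 2))*(9 - 317) = -42*4*(-308) = -168*(-308) = 51744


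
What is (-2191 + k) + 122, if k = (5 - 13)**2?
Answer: -2005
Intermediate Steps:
k = 64 (k = (-8)**2 = 64)
(-2191 + k) + 122 = (-2191 + 64) + 122 = -2127 + 122 = -2005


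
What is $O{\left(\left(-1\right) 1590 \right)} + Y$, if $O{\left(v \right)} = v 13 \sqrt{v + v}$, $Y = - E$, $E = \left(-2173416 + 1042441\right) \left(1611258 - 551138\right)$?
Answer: $1198969217000 - 41340 i \sqrt{795} \approx 1.199 \cdot 10^{12} - 1.1656 \cdot 10^{6} i$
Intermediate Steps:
$E = -1198969217000$ ($E = \left(-1130975\right) 1060120 = -1198969217000$)
$Y = 1198969217000$ ($Y = \left(-1\right) \left(-1198969217000\right) = 1198969217000$)
$O{\left(v \right)} = 13 \sqrt{2} v^{\frac{3}{2}}$ ($O{\left(v \right)} = 13 v \sqrt{2 v} = 13 v \sqrt{2} \sqrt{v} = 13 \sqrt{2} v^{\frac{3}{2}}$)
$O{\left(\left(-1\right) 1590 \right)} + Y = 13 \sqrt{2} \left(\left(-1\right) 1590\right)^{\frac{3}{2}} + 1198969217000 = 13 \sqrt{2} \left(-1590\right)^{\frac{3}{2}} + 1198969217000 = 13 \sqrt{2} \left(- 1590 i \sqrt{1590}\right) + 1198969217000 = - 41340 i \sqrt{795} + 1198969217000 = 1198969217000 - 41340 i \sqrt{795}$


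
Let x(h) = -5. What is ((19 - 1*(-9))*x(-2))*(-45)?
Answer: 6300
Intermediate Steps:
((19 - 1*(-9))*x(-2))*(-45) = ((19 - 1*(-9))*(-5))*(-45) = ((19 + 9)*(-5))*(-45) = (28*(-5))*(-45) = -140*(-45) = 6300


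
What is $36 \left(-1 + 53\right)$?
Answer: $1872$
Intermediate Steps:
$36 \left(-1 + 53\right) = 36 \cdot 52 = 1872$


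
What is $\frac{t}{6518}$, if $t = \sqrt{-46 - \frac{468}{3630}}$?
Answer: $\frac{i \sqrt{34885}}{179245} \approx 0.001042 i$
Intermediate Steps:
$t = \frac{2 i \sqrt{34885}}{55}$ ($t = \sqrt{-46 - \frac{78}{605}} = \sqrt{- \frac{27908}{605}} = \frac{2 i \sqrt{34885}}{55} \approx 6.7918 i$)
$\frac{t}{6518} = \frac{\frac{2}{55} i \sqrt{34885}}{6518} = \frac{2 i \sqrt{34885}}{55} \cdot \frac{1}{6518} = \frac{i \sqrt{34885}}{179245}$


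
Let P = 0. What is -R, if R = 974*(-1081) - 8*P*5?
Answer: 1052894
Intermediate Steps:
R = -1052894 (R = 974*(-1081) - 8*0*5 = -1052894 + 0*5 = -1052894 + 0 = -1052894)
-R = -1*(-1052894) = 1052894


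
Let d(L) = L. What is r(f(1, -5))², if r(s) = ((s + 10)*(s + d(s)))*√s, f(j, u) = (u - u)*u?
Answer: 0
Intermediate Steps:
f(j, u) = 0 (f(j, u) = 0*u = 0)
r(s) = 2*s^(3/2)*(10 + s) (r(s) = ((s + 10)*(s + s))*√s = ((10 + s)*(2*s))*√s = (2*s*(10 + s))*√s = 2*s^(3/2)*(10 + s))
r(f(1, -5))² = (2*0^(3/2)*(10 + 0))² = (2*0*10)² = 0² = 0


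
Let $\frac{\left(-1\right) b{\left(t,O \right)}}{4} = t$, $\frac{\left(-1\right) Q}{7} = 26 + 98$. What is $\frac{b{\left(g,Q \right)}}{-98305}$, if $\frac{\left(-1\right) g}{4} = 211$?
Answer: $- \frac{3376}{98305} \approx -0.034342$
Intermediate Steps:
$g = -844$ ($g = \left(-4\right) 211 = -844$)
$Q = -868$ ($Q = - 7 \left(26 + 98\right) = \left(-7\right) 124 = -868$)
$b{\left(t,O \right)} = - 4 t$
$\frac{b{\left(g,Q \right)}}{-98305} = \frac{\left(-4\right) \left(-844\right)}{-98305} = 3376 \left(- \frac{1}{98305}\right) = - \frac{3376}{98305}$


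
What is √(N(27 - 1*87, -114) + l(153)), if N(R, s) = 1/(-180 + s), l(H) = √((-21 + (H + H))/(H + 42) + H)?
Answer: √(-1014 + 45864*√6526)/546 ≈ 3.5249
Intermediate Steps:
l(H) = √(H + (-21 + 2*H)/(42 + H)) (l(H) = √((-21 + 2*H)/(42 + H) + H) = √(H + (-21 + 2*H)/(42 + H)))
√(N(27 - 1*87, -114) + l(153)) = √(1/(-180 - 114) + √((-21 + 153² + 44*153)/(42 + 153))) = √(1/(-294) + √((-21 + 23409 + 6732)/195)) = √(-1/294 + √((1/195)*30120)) = √(-1/294 + √(2008/13)) = √(-1/294 + 2*√6526/13)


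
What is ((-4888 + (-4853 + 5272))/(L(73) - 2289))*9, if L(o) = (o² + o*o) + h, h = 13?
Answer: -13407/2794 ≈ -4.7985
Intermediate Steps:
L(o) = 13 + 2*o² (L(o) = (o² + o*o) + 13 = (o² + o²) + 13 = 2*o² + 13 = 13 + 2*o²)
((-4888 + (-4853 + 5272))/(L(73) - 2289))*9 = ((-4888 + (-4853 + 5272))/((13 + 2*73²) - 2289))*9 = ((-4888 + 419)/((13 + 2*5329) - 2289))*9 = -4469/((13 + 10658) - 2289)*9 = -4469/(10671 - 2289)*9 = -4469/8382*9 = -13407/2794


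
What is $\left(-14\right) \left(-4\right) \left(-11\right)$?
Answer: $-616$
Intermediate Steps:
$\left(-14\right) \left(-4\right) \left(-11\right) = 56 \left(-11\right) = -616$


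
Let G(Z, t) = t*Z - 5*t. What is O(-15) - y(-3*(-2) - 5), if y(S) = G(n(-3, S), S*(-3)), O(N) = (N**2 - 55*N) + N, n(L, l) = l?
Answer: 1023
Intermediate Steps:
O(N) = N**2 - 54*N
G(Z, t) = -5*t + Z*t (G(Z, t) = Z*t - 5*t = -5*t + Z*t)
y(S) = -3*S*(-5 + S) (y(S) = (S*(-3))*(-5 + S) = (-3*S)*(-5 + S) = -3*S*(-5 + S))
O(-15) - y(-3*(-2) - 5) = -15*(-54 - 15) - 3*(-3*(-2) - 5)*(5 - (-3*(-2) - 5)) = -15*(-69) - 3*(6 - 5)*(5 - (6 - 5)) = 1035 - 3*(5 - 1*1) = 1035 - 3*(5 - 1) = 1035 - 3*4 = 1035 - 1*12 = 1035 - 12 = 1023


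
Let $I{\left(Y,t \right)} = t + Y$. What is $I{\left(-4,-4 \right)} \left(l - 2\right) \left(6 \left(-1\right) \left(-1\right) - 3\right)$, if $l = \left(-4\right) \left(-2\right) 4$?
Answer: $-720$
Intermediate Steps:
$l = 32$ ($l = 8 \cdot 4 = 32$)
$I{\left(Y,t \right)} = Y + t$
$I{\left(-4,-4 \right)} \left(l - 2\right) \left(6 \left(-1\right) \left(-1\right) - 3\right) = \left(-4 - 4\right) \left(32 - 2\right) \left(6 \left(-1\right) \left(-1\right) - 3\right) = - 8 \cdot 30 \left(\left(-6\right) \left(-1\right) - 3\right) = - 8 \cdot 30 \left(6 - 3\right) = - 8 \cdot 30 \cdot 3 = \left(-8\right) 90 = -720$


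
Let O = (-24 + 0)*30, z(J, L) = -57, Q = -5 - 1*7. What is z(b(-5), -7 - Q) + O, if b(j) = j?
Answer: -777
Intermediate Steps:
Q = -12 (Q = -5 - 7 = -12)
O = -720 (O = -24*30 = -720)
z(b(-5), -7 - Q) + O = -57 - 720 = -777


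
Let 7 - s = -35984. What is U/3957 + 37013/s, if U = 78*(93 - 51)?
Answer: 88122319/47472129 ≈ 1.8563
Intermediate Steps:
U = 3276 (U = 78*42 = 3276)
s = 35991 (s = 7 - 1*(-35984) = 7 + 35984 = 35991)
U/3957 + 37013/s = 3276/3957 + 37013/35991 = 3276*(1/3957) + 37013*(1/35991) = 1092/1319 + 37013/35991 = 88122319/47472129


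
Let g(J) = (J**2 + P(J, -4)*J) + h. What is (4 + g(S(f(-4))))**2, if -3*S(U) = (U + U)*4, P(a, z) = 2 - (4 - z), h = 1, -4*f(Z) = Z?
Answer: 64009/81 ≈ 790.23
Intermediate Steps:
f(Z) = -Z/4
P(a, z) = -2 + z (P(a, z) = 2 + (-4 + z) = -2 + z)
S(U) = -8*U/3 (S(U) = -(U + U)*4/3 = -2*U*4/3 = -8*U/3)
g(J) = 1 + J**2 - 6*J (g(J) = (J**2 + (-2 - 4)*J) + 1 = (J**2 - 6*J) + 1 = 1 + J**2 - 6*J)
(4 + g(S(f(-4))))**2 = (4 + (1 + (-(-2)*(-4)/3)**2 - (-16)*(-1/4*(-4))))**2 = (4 + (1 + (-8/3*1)**2 - (-16)))**2 = (4 + (1 + (-8/3)**2 - 6*(-8/3)))**2 = (4 + (1 + 64/9 + 16))**2 = (4 + 217/9)**2 = (253/9)**2 = 64009/81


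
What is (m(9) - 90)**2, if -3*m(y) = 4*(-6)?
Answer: 6724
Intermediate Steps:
m(y) = 8 (m(y) = -4*(-6)/3 = -1/3*(-24) = 8)
(m(9) - 90)**2 = (8 - 90)**2 = (-82)**2 = 6724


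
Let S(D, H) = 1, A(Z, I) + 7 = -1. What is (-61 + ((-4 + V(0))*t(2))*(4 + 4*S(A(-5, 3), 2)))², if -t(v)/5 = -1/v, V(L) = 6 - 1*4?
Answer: 10201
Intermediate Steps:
A(Z, I) = -8 (A(Z, I) = -7 - 1 = -8)
V(L) = 2 (V(L) = 6 - 4 = 2)
t(v) = 5/v (t(v) = -(-5)/v = 5/v)
(-61 + ((-4 + V(0))*t(2))*(4 + 4*S(A(-5, 3), 2)))² = (-61 + ((-4 + 2)*(5/2))*(4 + 4*1))² = (-61 + (-10/2)*(4 + 4))² = (-61 - 2*5/2*8)² = (-61 - 5*8)² = (-61 - 40)² = (-101)² = 10201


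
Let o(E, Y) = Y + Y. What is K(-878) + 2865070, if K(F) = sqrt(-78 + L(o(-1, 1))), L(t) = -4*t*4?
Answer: 2865070 + I*sqrt(110) ≈ 2.8651e+6 + 10.488*I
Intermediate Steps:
o(E, Y) = 2*Y
L(t) = -16*t
K(F) = I*sqrt(110) (K(F) = sqrt(-78 - 32) = sqrt(-110) = I*sqrt(110))
K(-878) + 2865070 = I*sqrt(110) + 2865070 = 2865070 + I*sqrt(110)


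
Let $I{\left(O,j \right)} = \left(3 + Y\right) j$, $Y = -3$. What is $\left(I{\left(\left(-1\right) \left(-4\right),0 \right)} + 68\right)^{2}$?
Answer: $4624$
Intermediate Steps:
$I{\left(O,j \right)} = 0$ ($I{\left(O,j \right)} = \left(3 - 3\right) j = 0 j = 0$)
$\left(I{\left(\left(-1\right) \left(-4\right),0 \right)} + 68\right)^{2} = \left(0 + 68\right)^{2} = 68^{2} = 4624$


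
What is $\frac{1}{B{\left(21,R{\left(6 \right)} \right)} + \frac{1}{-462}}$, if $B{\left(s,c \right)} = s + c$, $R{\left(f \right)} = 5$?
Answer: $\frac{462}{12011} \approx 0.038465$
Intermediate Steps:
$B{\left(s,c \right)} = c + s$
$\frac{1}{B{\left(21,R{\left(6 \right)} \right)} + \frac{1}{-462}} = \frac{1}{\left(5 + 21\right) + \frac{1}{-462}} = \frac{1}{26 - \frac{1}{462}} = \frac{1}{\frac{12011}{462}} = \frac{462}{12011}$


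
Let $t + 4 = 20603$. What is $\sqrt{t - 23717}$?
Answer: $i \sqrt{3118} \approx 55.839 i$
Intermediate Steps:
$t = 20599$ ($t = -4 + 20603 = 20599$)
$\sqrt{t - 23717} = \sqrt{20599 - 23717} = \sqrt{-3118} = i \sqrt{3118}$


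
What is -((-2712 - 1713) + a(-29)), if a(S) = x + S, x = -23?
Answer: 4477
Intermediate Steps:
a(S) = -23 + S
-((-2712 - 1713) + a(-29)) = -((-2712 - 1713) + (-23 - 29)) = -(-4425 - 52) = -1*(-4477) = 4477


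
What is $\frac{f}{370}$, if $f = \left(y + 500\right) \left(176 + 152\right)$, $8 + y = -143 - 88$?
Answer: $\frac{42804}{185} \approx 231.37$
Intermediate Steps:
$y = -239$ ($y = -8 - 231 = -239$)
$f = 85608$ ($f = \left(-239 + 500\right) \left(176 + 152\right) = 261 \cdot 328 = 85608$)
$\frac{f}{370} = \frac{85608}{370} = 85608 \cdot \frac{1}{370} = \frac{42804}{185}$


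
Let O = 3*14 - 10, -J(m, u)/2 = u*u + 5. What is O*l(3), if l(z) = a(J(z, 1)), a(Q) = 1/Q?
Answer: -8/3 ≈ -2.6667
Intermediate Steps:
J(m, u) = -10 - 2*u² (J(m, u) = -2*(u*u + 5) = -2*(u² + 5) = -2*(5 + u²) = -10 - 2*u²)
O = 32 (O = 42 - 10 = 32)
l(z) = -1/12 (l(z) = 1/(-10 - 2*1²) = 1/(-10 - 2*1) = 1/(-10 - 2) = 1/(-12) = -1/12)
O*l(3) = 32*(-1/12) = -8/3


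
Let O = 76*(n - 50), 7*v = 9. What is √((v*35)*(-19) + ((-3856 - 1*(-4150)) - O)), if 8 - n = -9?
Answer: √1947 ≈ 44.125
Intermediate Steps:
n = 17 (n = 8 - 1*(-9) = 8 + 9 = 17)
v = 9/7 (v = (⅐)*9 = 9/7 ≈ 1.2857)
O = -2508 (O = 76*(17 - 50) = 76*(-33) = -2508)
√((v*35)*(-19) + ((-3856 - 1*(-4150)) - O)) = √(((9/7)*35)*(-19) + ((-3856 - 1*(-4150)) - 1*(-2508))) = √(45*(-19) + ((-3856 + 4150) + 2508)) = √(-855 + (294 + 2508)) = √(-855 + 2802) = √1947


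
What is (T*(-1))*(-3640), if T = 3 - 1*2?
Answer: 3640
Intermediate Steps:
T = 1 (T = 3 - 2 = 1)
(T*(-1))*(-3640) = (1*(-1))*(-3640) = -1*(-3640) = 3640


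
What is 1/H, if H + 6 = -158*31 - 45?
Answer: -1/4949 ≈ -0.00020206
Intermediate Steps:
H = -4949 (H = -6 + (-158*31 - 45) = -6 + (-4898 - 45) = -6 - 4943 = -4949)
1/H = 1/(-4949) = -1/4949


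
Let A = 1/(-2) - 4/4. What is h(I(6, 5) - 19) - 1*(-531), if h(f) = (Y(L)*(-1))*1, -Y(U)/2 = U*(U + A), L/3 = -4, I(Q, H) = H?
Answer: 855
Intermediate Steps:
A = -3/2 (A = 1*(-½) - 4*¼ = -½ - 1 = -3/2 ≈ -1.5000)
L = -12 (L = 3*(-4) = -12)
Y(U) = -2*U*(-3/2 + U) (Y(U) = -2*U*(U - 3/2) = -2*U*(-3/2 + U))
h(f) = 324 (h(f) = (-12*(3 - 2*(-12))*(-1))*1 = (-12*(3 + 24)*(-1))*1 = (-12*27*(-1))*1 = -324*(-1)*1 = 324*1 = 324)
h(I(6, 5) - 19) - 1*(-531) = 324 - 1*(-531) = 324 + 531 = 855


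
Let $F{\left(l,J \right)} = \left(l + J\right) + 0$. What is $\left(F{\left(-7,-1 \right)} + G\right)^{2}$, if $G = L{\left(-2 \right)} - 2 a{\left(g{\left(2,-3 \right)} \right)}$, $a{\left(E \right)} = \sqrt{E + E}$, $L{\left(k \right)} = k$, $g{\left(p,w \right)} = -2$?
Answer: $84 + 80 i \approx 84.0 + 80.0 i$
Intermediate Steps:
$F{\left(l,J \right)} = J + l$ ($F{\left(l,J \right)} = \left(J + l\right) + 0 = J + l$)
$a{\left(E \right)} = \sqrt{2} \sqrt{E}$ ($a{\left(E \right)} = \sqrt{2 E} = \sqrt{2} \sqrt{E}$)
$G = -2 - 4 i$ ($G = -2 - 2 \sqrt{2} \sqrt{-2} = -2 - 2 \sqrt{2} i \sqrt{2} = -2 - 2 \cdot 2 i = -2 - 4 i \approx -2.0 - 4.0 i$)
$\left(F{\left(-7,-1 \right)} + G\right)^{2} = \left(\left(-1 - 7\right) - \left(2 + 4 i\right)\right)^{2} = \left(-8 - \left(2 + 4 i\right)\right)^{2} = \left(-10 - 4 i\right)^{2}$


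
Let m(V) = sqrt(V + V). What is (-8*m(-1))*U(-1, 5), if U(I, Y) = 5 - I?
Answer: -48*I*sqrt(2) ≈ -67.882*I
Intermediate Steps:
m(V) = sqrt(2)*sqrt(V) (m(V) = sqrt(2*V) = sqrt(2)*sqrt(V))
(-8*m(-1))*U(-1, 5) = (-8*sqrt(2)*sqrt(-1))*(5 - 1*(-1)) = (-8*sqrt(2)*I)*(5 + 1) = -8*I*sqrt(2)*6 = -48*I*sqrt(2)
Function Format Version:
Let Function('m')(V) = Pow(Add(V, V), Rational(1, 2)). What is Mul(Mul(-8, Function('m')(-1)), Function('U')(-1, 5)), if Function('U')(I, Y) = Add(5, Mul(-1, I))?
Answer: Mul(-48, I, Pow(2, Rational(1, 2))) ≈ Mul(-67.882, I)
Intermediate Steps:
Function('m')(V) = Mul(Pow(2, Rational(1, 2)), Pow(V, Rational(1, 2))) (Function('m')(V) = Pow(Mul(2, V), Rational(1, 2)) = Mul(Pow(2, Rational(1, 2)), Pow(V, Rational(1, 2))))
Mul(Mul(-8, Function('m')(-1)), Function('U')(-1, 5)) = Mul(Mul(-8, Mul(Pow(2, Rational(1, 2)), Pow(-1, Rational(1, 2)))), Add(5, Mul(-1, -1))) = Mul(Mul(-8, Mul(Pow(2, Rational(1, 2)), I)), Add(5, 1)) = Mul(Mul(-8, Mul(I, Pow(2, Rational(1, 2)))), 6) = Mul(Mul(-8, I, Pow(2, Rational(1, 2))), 6) = Mul(-48, I, Pow(2, Rational(1, 2)))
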